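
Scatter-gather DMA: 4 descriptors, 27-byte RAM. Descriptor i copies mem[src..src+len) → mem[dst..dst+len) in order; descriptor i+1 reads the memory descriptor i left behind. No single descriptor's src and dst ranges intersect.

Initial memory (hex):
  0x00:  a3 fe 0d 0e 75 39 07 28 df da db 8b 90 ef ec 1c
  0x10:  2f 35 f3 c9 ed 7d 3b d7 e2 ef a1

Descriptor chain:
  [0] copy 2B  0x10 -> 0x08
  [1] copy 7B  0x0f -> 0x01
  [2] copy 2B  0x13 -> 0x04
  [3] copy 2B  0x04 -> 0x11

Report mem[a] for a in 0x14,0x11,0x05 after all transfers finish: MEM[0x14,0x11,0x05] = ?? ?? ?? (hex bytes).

MEM[0x14,0x11,0x05] = ed c9 ed

[0] 0x10->0x08 len=2 : 2f 35
[1] 0x0f->0x01 len=7 : 1c 2f 35 f3 c9 ed 7d
[2] 0x13->0x04 len=2 : c9 ed
[3] 0x04->0x11 len=2 : c9 ed
query mem[0x14]=0xed, mem[0x11]=0xc9, mem[0x05]=0xed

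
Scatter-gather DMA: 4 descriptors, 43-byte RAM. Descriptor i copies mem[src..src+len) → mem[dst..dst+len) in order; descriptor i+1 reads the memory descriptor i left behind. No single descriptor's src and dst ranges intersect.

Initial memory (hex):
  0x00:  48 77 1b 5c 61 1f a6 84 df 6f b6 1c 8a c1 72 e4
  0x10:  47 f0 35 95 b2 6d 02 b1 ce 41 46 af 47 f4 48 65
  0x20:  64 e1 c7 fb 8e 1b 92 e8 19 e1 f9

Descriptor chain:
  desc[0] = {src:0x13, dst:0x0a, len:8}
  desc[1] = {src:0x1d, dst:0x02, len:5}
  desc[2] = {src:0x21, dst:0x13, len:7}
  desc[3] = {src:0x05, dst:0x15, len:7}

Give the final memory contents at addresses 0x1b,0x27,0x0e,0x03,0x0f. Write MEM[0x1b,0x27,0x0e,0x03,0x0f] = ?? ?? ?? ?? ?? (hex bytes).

D0: mem[0x0a..0x11] <- [95 b2 6d 02 b1 ce 41 46]
D1: mem[0x02..0x06] <- [f4 48 65 64 e1]
D2: mem[0x13..0x19] <- [e1 c7 fb 8e 1b 92 e8]
D3: mem[0x15..0x1b] <- [64 e1 84 df 6f 95 b2]
query mem[0x1b]=0xb2, mem[0x27]=0xe8, mem[0x0e]=0xb1, mem[0x03]=0x48, mem[0x0f]=0xce

MEM[0x1b,0x27,0x0e,0x03,0x0f] = b2 e8 b1 48 ce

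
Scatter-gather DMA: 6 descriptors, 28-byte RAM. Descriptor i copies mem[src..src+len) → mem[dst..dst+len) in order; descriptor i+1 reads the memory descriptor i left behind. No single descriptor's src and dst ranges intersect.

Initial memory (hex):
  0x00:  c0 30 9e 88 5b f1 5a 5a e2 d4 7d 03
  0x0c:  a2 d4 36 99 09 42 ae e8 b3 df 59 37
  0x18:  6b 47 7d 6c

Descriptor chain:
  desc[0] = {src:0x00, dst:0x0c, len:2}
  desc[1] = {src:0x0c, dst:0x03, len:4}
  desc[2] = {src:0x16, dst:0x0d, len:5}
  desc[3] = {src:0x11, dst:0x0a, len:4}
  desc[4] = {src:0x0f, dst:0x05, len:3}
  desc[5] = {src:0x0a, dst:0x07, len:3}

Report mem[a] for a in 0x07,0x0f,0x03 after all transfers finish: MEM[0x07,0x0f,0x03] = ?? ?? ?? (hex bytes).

MEM[0x07,0x0f,0x03] = 7d 6b c0

D0: mem[0x0c..0x0d] <- [c0 30]
D1: mem[0x03..0x06] <- [c0 30 36 99]
D2: mem[0x0d..0x11] <- [59 37 6b 47 7d]
D3: mem[0x0a..0x0d] <- [7d ae e8 b3]
D4: mem[0x05..0x07] <- [6b 47 7d]
D5: mem[0x07..0x09] <- [7d ae e8]
query mem[0x07]=0x7d, mem[0x0f]=0x6b, mem[0x03]=0xc0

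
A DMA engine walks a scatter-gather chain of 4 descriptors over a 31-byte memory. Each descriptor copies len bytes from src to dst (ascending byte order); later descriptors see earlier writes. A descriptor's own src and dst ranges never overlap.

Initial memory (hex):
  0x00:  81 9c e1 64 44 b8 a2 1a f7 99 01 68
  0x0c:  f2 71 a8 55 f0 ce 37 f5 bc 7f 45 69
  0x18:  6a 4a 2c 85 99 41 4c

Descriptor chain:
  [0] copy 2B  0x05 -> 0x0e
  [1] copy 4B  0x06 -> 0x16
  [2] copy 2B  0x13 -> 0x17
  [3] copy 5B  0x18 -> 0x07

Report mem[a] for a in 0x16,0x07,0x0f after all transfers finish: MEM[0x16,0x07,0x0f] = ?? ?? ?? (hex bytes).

[0] 0x05->0x0e len=2 : b8 a2
[1] 0x06->0x16 len=4 : a2 1a f7 99
[2] 0x13->0x17 len=2 : f5 bc
[3] 0x18->0x07 len=5 : bc 99 2c 85 99
query mem[0x16]=0xa2, mem[0x07]=0xbc, mem[0x0f]=0xa2

MEM[0x16,0x07,0x0f] = a2 bc a2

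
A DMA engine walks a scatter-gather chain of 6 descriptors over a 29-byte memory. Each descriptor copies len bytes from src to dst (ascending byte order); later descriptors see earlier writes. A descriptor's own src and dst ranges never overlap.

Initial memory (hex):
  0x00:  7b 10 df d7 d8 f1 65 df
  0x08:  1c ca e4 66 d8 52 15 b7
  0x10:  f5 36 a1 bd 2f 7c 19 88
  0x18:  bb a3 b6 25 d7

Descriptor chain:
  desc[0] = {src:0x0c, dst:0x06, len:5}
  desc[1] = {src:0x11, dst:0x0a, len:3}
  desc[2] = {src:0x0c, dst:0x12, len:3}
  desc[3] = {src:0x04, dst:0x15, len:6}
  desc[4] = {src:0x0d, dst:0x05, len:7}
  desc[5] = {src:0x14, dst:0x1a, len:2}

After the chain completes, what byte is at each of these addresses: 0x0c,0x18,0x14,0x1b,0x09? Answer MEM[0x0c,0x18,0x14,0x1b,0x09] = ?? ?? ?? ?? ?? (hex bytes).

[0] 0x0c->0x06 len=5 : d8 52 15 b7 f5
[1] 0x11->0x0a len=3 : 36 a1 bd
[2] 0x0c->0x12 len=3 : bd 52 15
[3] 0x04->0x15 len=6 : d8 f1 d8 52 15 b7
[4] 0x0d->0x05 len=7 : 52 15 b7 f5 36 bd 52
[5] 0x14->0x1a len=2 : 15 d8
query mem[0x0c]=0xbd, mem[0x18]=0x52, mem[0x14]=0x15, mem[0x1b]=0xd8, mem[0x09]=0x36

MEM[0x0c,0x18,0x14,0x1b,0x09] = bd 52 15 d8 36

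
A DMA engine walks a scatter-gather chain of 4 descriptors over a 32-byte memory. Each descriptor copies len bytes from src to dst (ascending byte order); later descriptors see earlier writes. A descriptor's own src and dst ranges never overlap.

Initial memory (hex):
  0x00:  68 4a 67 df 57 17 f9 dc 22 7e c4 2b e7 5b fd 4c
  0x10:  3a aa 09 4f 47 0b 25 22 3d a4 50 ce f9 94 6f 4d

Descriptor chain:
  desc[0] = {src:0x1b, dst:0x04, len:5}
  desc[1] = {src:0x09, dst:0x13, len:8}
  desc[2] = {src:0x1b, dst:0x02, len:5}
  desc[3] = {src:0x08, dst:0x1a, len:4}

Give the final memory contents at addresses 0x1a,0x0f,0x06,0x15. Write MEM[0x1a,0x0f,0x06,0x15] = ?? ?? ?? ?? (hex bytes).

#0 dst[0x04+5] := {0xce,0xf9,0x94,0x6f,0x4d}
#1 dst[0x13+8] := {0x7e,0xc4,0x2b,0xe7,0x5b,0xfd,0x4c,0x3a}
#2 dst[0x02+5] := {0xce,0xf9,0x94,0x6f,0x4d}
#3 dst[0x1a+4] := {0x4d,0x7e,0xc4,0x2b}
query mem[0x1a]=0x4d, mem[0x0f]=0x4c, mem[0x06]=0x4d, mem[0x15]=0x2b

MEM[0x1a,0x0f,0x06,0x15] = 4d 4c 4d 2b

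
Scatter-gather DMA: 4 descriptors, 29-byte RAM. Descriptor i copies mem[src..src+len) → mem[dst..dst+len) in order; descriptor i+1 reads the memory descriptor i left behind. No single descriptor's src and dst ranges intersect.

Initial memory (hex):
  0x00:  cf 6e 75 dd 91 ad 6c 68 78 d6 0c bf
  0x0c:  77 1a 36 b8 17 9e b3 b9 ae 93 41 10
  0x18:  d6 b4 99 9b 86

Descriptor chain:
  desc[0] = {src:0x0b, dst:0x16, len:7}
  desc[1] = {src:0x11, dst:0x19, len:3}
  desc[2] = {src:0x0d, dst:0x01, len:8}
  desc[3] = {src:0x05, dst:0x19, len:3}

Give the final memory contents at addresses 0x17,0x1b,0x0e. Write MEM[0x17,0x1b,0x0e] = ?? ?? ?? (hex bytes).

  after D0: wrote 7B at 0x16 = bf771a36b8179e
  after D1: wrote 3B at 0x19 = 9eb3b9
  after D2: wrote 8B at 0x01 = 1a36b8179eb3b9ae
  after D3: wrote 3B at 0x19 = 9eb3b9
query mem[0x17]=0x77, mem[0x1b]=0xb9, mem[0x0e]=0x36

MEM[0x17,0x1b,0x0e] = 77 b9 36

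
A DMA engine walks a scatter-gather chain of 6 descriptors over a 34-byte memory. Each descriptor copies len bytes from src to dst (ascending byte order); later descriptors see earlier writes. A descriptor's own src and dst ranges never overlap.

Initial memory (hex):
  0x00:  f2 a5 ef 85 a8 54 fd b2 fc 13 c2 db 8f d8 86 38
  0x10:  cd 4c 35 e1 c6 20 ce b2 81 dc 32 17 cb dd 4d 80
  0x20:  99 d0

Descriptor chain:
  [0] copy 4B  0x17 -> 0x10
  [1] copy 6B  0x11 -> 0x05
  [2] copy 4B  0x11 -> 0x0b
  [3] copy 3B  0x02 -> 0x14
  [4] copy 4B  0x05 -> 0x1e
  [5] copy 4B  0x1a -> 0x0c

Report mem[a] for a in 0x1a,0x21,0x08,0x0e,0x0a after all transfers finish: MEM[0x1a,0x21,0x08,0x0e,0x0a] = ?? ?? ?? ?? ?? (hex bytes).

MEM[0x1a,0x21,0x08,0x0e,0x0a] = 32 c6 c6 cb ce

D0: mem[0x10..0x13] <- [b2 81 dc 32]
D1: mem[0x05..0x0a] <- [81 dc 32 c6 20 ce]
D2: mem[0x0b..0x0e] <- [81 dc 32 c6]
D3: mem[0x14..0x16] <- [ef 85 a8]
D4: mem[0x1e..0x21] <- [81 dc 32 c6]
D5: mem[0x0c..0x0f] <- [32 17 cb dd]
query mem[0x1a]=0x32, mem[0x21]=0xc6, mem[0x08]=0xc6, mem[0x0e]=0xcb, mem[0x0a]=0xce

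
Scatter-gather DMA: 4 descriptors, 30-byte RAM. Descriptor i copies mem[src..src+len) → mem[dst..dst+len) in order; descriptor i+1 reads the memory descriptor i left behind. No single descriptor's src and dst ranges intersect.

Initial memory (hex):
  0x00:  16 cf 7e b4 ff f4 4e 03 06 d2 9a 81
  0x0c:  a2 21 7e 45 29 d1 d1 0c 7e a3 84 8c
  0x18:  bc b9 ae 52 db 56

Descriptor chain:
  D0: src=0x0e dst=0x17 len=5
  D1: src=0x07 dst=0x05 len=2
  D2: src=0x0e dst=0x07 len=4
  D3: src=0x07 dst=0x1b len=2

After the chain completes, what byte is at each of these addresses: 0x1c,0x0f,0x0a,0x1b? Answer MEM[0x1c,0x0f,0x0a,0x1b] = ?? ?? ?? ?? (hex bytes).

MEM[0x1c,0x0f,0x0a,0x1b] = 45 45 d1 7e

D0: mem[0x17..0x1b] <- [7e 45 29 d1 d1]
D1: mem[0x05..0x06] <- [03 06]
D2: mem[0x07..0x0a] <- [7e 45 29 d1]
D3: mem[0x1b..0x1c] <- [7e 45]
query mem[0x1c]=0x45, mem[0x0f]=0x45, mem[0x0a]=0xd1, mem[0x1b]=0x7e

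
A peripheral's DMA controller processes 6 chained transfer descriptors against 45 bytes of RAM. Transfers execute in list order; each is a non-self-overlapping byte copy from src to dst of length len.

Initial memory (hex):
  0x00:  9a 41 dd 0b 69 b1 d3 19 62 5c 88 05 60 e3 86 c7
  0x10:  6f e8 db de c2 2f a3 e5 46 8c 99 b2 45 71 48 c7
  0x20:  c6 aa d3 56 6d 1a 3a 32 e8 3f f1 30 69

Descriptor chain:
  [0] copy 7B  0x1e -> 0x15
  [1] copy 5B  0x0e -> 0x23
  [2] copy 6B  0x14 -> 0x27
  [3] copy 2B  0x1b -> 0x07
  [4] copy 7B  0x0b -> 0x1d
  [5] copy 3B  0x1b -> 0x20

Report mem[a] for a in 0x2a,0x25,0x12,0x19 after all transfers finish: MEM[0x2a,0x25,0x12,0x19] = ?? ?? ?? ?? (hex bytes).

MEM[0x2a,0x25,0x12,0x19] = c6 6f db d3

  after D0: wrote 7B at 0x15 = 48c7c6aad3566d
  after D1: wrote 5B at 0x23 = 86c76fe8db
  after D2: wrote 6B at 0x27 = c248c7c6aad3
  after D3: wrote 2B at 0x07 = 6d45
  after D4: wrote 7B at 0x1d = 0560e386c76fe8
  after D5: wrote 3B at 0x20 = 6d4505
query mem[0x2a]=0xc6, mem[0x25]=0x6f, mem[0x12]=0xdb, mem[0x19]=0xd3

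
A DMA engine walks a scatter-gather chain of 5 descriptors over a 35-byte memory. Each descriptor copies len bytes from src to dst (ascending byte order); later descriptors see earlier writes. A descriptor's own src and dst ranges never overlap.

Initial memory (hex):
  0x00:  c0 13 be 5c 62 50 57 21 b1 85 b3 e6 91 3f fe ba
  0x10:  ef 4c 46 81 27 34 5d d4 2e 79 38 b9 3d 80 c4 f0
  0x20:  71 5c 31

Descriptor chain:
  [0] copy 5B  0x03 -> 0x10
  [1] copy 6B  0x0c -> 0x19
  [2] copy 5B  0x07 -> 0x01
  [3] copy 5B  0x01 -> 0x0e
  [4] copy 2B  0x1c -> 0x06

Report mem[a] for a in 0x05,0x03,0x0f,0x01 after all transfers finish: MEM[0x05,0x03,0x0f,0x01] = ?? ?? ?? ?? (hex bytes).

MEM[0x05,0x03,0x0f,0x01] = e6 85 b1 21

[0] 0x03->0x10 len=5 : 5c 62 50 57 21
[1] 0x0c->0x19 len=6 : 91 3f fe ba 5c 62
[2] 0x07->0x01 len=5 : 21 b1 85 b3 e6
[3] 0x01->0x0e len=5 : 21 b1 85 b3 e6
[4] 0x1c->0x06 len=2 : ba 5c
query mem[0x05]=0xe6, mem[0x03]=0x85, mem[0x0f]=0xb1, mem[0x01]=0x21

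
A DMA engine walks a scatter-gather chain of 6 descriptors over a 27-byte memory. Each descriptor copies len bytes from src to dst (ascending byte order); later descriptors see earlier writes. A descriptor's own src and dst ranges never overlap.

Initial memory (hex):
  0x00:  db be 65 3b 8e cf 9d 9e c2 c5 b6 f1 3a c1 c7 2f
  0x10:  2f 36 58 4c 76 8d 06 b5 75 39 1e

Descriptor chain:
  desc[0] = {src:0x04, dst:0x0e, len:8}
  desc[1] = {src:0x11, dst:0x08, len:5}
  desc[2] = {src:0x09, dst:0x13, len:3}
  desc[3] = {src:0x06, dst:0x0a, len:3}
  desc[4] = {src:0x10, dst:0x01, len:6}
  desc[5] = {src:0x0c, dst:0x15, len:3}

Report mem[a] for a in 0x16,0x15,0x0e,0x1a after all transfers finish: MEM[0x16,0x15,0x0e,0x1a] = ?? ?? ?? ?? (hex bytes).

MEM[0x16,0x15,0x0e,0x1a] = c1 9e 8e 1e

#0 dst[0x0e+8] := {0x8e,0xcf,0x9d,0x9e,0xc2,0xc5,0xb6,0xf1}
#1 dst[0x08+5] := {0x9e,0xc2,0xc5,0xb6,0xf1}
#2 dst[0x13+3] := {0xc2,0xc5,0xb6}
#3 dst[0x0a+3] := {0x9d,0x9e,0x9e}
#4 dst[0x01+6] := {0x9d,0x9e,0xc2,0xc2,0xc5,0xb6}
#5 dst[0x15+3] := {0x9e,0xc1,0x8e}
query mem[0x16]=0xc1, mem[0x15]=0x9e, mem[0x0e]=0x8e, mem[0x1a]=0x1e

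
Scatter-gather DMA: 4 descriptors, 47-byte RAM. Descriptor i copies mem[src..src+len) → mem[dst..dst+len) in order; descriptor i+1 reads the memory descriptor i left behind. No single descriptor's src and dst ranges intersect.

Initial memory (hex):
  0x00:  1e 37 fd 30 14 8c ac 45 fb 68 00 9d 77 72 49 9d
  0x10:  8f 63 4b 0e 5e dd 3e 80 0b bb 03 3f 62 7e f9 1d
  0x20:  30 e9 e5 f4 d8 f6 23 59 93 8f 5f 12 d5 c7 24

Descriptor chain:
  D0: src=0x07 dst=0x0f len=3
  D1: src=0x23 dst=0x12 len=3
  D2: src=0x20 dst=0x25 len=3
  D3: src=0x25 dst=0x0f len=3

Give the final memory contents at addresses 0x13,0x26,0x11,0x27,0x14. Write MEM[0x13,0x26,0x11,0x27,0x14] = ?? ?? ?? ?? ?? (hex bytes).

[0] 0x07->0x0f len=3 : 45 fb 68
[1] 0x23->0x12 len=3 : f4 d8 f6
[2] 0x20->0x25 len=3 : 30 e9 e5
[3] 0x25->0x0f len=3 : 30 e9 e5
query mem[0x13]=0xd8, mem[0x26]=0xe9, mem[0x11]=0xe5, mem[0x27]=0xe5, mem[0x14]=0xf6

MEM[0x13,0x26,0x11,0x27,0x14] = d8 e9 e5 e5 f6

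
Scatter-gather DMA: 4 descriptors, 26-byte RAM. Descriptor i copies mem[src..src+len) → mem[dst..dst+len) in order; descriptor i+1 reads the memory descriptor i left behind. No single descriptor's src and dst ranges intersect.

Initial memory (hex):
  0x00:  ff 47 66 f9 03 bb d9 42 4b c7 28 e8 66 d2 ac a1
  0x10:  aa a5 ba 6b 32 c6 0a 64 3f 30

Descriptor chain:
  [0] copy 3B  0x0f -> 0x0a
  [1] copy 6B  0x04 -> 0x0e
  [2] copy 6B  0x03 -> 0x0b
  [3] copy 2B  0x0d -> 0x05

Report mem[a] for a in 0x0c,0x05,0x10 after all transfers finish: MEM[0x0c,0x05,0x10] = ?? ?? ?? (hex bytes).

D0: mem[0x0a..0x0c] <- [a1 aa a5]
D1: mem[0x0e..0x13] <- [03 bb d9 42 4b c7]
D2: mem[0x0b..0x10] <- [f9 03 bb d9 42 4b]
D3: mem[0x05..0x06] <- [bb d9]
query mem[0x0c]=0x03, mem[0x05]=0xbb, mem[0x10]=0x4b

MEM[0x0c,0x05,0x10] = 03 bb 4b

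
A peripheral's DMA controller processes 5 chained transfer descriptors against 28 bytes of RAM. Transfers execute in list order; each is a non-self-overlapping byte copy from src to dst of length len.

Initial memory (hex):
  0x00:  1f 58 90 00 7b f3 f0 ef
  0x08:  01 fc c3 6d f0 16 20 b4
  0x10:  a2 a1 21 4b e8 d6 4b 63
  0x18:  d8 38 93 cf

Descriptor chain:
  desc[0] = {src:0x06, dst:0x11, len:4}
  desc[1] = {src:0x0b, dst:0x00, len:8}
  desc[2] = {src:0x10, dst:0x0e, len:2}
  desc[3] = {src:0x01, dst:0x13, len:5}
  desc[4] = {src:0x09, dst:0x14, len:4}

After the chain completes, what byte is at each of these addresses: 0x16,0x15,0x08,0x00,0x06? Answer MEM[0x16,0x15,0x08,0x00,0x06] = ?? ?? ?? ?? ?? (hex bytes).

MEM[0x16,0x15,0x08,0x00,0x06] = 6d c3 01 6d f0

D0: mem[0x11..0x14] <- [f0 ef 01 fc]
D1: mem[0x00..0x07] <- [6d f0 16 20 b4 a2 f0 ef]
D2: mem[0x0e..0x0f] <- [a2 f0]
D3: mem[0x13..0x17] <- [f0 16 20 b4 a2]
D4: mem[0x14..0x17] <- [fc c3 6d f0]
query mem[0x16]=0x6d, mem[0x15]=0xc3, mem[0x08]=0x01, mem[0x00]=0x6d, mem[0x06]=0xf0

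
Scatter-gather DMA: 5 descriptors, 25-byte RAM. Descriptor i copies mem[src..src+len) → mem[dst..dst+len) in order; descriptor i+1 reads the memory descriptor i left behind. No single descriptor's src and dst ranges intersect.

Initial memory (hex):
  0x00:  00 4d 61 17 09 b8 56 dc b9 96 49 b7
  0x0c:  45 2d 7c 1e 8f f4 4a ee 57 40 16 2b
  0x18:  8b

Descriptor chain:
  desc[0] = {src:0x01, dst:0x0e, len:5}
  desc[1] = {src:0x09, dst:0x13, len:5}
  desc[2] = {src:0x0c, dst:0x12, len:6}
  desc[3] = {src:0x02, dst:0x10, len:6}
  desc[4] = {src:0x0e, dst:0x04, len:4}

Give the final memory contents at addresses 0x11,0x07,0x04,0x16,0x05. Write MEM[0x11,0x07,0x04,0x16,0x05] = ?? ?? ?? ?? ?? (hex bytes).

#0 dst[0x0e+5] := {0x4d,0x61,0x17,0x09,0xb8}
#1 dst[0x13+5] := {0x96,0x49,0xb7,0x45,0x2d}
#2 dst[0x12+6] := {0x45,0x2d,0x4d,0x61,0x17,0x09}
#3 dst[0x10+6] := {0x61,0x17,0x09,0xb8,0x56,0xdc}
#4 dst[0x04+4] := {0x4d,0x61,0x61,0x17}
query mem[0x11]=0x17, mem[0x07]=0x17, mem[0x04]=0x4d, mem[0x16]=0x17, mem[0x05]=0x61

MEM[0x11,0x07,0x04,0x16,0x05] = 17 17 4d 17 61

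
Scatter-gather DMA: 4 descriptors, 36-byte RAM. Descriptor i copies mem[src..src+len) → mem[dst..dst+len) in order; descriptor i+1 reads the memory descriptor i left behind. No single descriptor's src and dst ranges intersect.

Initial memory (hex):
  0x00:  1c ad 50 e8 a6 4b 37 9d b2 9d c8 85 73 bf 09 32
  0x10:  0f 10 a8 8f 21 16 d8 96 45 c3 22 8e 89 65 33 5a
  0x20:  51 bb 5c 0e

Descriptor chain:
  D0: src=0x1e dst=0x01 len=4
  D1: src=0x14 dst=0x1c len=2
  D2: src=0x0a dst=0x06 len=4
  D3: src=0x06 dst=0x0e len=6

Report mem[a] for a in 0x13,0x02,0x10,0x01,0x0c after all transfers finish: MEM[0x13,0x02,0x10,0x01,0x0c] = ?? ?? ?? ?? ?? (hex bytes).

D0: mem[0x01..0x04] <- [33 5a 51 bb]
D1: mem[0x1c..0x1d] <- [21 16]
D2: mem[0x06..0x09] <- [c8 85 73 bf]
D3: mem[0x0e..0x13] <- [c8 85 73 bf c8 85]
query mem[0x13]=0x85, mem[0x02]=0x5a, mem[0x10]=0x73, mem[0x01]=0x33, mem[0x0c]=0x73

MEM[0x13,0x02,0x10,0x01,0x0c] = 85 5a 73 33 73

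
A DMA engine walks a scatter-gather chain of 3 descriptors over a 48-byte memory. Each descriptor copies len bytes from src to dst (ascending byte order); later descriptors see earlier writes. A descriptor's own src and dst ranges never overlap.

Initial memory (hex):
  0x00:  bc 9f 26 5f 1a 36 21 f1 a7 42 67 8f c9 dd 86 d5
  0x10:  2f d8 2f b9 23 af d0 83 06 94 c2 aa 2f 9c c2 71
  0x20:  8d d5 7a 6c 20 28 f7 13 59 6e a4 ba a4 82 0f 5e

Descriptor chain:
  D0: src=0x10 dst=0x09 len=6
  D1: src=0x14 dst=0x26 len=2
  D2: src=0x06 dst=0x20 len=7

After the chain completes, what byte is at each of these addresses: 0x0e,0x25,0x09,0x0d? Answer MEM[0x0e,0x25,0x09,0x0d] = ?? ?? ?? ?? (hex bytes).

MEM[0x0e,0x25,0x09,0x0d] = af 2f 2f 23

#0 dst[0x09+6] := {0x2f,0xd8,0x2f,0xb9,0x23,0xaf}
#1 dst[0x26+2] := {0x23,0xaf}
#2 dst[0x20+7] := {0x21,0xf1,0xa7,0x2f,0xd8,0x2f,0xb9}
query mem[0x0e]=0xaf, mem[0x25]=0x2f, mem[0x09]=0x2f, mem[0x0d]=0x23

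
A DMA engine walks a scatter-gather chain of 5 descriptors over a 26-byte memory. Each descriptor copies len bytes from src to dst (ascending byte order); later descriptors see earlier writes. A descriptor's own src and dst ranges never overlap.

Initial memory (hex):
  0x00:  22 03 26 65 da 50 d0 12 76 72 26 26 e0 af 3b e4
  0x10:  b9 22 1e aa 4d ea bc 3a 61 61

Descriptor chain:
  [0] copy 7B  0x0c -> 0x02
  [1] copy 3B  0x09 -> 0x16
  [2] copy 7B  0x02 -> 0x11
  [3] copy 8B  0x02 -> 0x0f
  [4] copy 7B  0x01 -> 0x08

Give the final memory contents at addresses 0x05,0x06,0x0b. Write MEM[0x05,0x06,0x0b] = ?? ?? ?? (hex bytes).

MEM[0x05,0x06,0x0b] = e4 b9 3b

[0] 0x0c->0x02 len=7 : e0 af 3b e4 b9 22 1e
[1] 0x09->0x16 len=3 : 72 26 26
[2] 0x02->0x11 len=7 : e0 af 3b e4 b9 22 1e
[3] 0x02->0x0f len=8 : e0 af 3b e4 b9 22 1e 72
[4] 0x01->0x08 len=7 : 03 e0 af 3b e4 b9 22
query mem[0x05]=0xe4, mem[0x06]=0xb9, mem[0x0b]=0x3b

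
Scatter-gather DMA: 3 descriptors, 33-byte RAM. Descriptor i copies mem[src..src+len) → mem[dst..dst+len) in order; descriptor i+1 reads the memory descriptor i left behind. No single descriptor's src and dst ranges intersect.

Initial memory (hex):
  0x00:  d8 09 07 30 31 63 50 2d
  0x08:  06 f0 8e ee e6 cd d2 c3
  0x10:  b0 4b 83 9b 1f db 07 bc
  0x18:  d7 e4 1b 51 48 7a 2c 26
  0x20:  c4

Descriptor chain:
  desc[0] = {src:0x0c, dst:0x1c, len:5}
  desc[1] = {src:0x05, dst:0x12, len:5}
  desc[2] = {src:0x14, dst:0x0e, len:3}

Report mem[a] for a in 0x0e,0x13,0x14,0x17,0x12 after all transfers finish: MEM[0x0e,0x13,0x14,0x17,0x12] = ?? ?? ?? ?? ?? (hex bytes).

MEM[0x0e,0x13,0x14,0x17,0x12] = 2d 50 2d bc 63

[0] 0x0c->0x1c len=5 : e6 cd d2 c3 b0
[1] 0x05->0x12 len=5 : 63 50 2d 06 f0
[2] 0x14->0x0e len=3 : 2d 06 f0
query mem[0x0e]=0x2d, mem[0x13]=0x50, mem[0x14]=0x2d, mem[0x17]=0xbc, mem[0x12]=0x63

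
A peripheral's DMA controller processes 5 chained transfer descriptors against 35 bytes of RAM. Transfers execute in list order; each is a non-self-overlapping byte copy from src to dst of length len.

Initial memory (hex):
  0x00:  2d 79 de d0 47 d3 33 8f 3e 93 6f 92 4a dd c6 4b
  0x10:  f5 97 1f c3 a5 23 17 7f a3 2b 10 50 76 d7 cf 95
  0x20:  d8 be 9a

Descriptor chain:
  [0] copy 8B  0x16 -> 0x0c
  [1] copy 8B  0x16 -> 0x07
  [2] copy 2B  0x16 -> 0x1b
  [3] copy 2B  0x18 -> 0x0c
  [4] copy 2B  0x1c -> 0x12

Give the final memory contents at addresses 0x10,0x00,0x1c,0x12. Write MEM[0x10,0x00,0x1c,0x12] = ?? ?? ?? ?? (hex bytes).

  after D0: wrote 8B at 0x0c = 177fa32b105076d7
  after D1: wrote 8B at 0x07 = 177fa32b105076d7
  after D2: wrote 2B at 0x1b = 177f
  after D3: wrote 2B at 0x0c = a32b
  after D4: wrote 2B at 0x12 = 7fd7
query mem[0x10]=0x10, mem[0x00]=0x2d, mem[0x1c]=0x7f, mem[0x12]=0x7f

MEM[0x10,0x00,0x1c,0x12] = 10 2d 7f 7f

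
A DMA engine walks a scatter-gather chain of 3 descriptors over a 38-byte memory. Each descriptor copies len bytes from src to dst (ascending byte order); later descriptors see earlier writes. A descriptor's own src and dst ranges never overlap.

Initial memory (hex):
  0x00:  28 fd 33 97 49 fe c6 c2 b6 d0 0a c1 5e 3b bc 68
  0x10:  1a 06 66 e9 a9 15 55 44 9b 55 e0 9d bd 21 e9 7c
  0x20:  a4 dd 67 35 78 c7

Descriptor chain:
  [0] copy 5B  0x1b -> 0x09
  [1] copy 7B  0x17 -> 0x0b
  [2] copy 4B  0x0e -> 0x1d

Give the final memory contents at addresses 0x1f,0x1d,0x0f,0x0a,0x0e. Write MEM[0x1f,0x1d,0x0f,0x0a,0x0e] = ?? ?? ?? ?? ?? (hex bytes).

  after D0: wrote 5B at 0x09 = 9dbd21e97c
  after D1: wrote 7B at 0x0b = 449b55e09dbd21
  after D2: wrote 4B at 0x1d = e09dbd21
query mem[0x1f]=0xbd, mem[0x1d]=0xe0, mem[0x0f]=0x9d, mem[0x0a]=0xbd, mem[0x0e]=0xe0

MEM[0x1f,0x1d,0x0f,0x0a,0x0e] = bd e0 9d bd e0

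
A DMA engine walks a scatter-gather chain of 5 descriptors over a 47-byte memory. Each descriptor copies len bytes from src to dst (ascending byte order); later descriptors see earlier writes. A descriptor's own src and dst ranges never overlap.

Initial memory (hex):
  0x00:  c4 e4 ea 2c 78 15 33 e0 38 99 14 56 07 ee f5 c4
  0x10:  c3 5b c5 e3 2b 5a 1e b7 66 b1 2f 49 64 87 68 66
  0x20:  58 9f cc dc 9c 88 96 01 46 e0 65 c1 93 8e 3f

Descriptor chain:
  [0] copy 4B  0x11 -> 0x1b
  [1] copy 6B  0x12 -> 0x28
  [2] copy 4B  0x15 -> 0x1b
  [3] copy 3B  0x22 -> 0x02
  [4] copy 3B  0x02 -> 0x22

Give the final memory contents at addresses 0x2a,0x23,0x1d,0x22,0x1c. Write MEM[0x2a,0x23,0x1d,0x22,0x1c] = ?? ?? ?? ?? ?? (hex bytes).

MEM[0x2a,0x23,0x1d,0x22,0x1c] = 2b dc b7 cc 1e

#0 dst[0x1b+4] := {0x5b,0xc5,0xe3,0x2b}
#1 dst[0x28+6] := {0xc5,0xe3,0x2b,0x5a,0x1e,0xb7}
#2 dst[0x1b+4] := {0x5a,0x1e,0xb7,0x66}
#3 dst[0x02+3] := {0xcc,0xdc,0x9c}
#4 dst[0x22+3] := {0xcc,0xdc,0x9c}
query mem[0x2a]=0x2b, mem[0x23]=0xdc, mem[0x1d]=0xb7, mem[0x22]=0xcc, mem[0x1c]=0x1e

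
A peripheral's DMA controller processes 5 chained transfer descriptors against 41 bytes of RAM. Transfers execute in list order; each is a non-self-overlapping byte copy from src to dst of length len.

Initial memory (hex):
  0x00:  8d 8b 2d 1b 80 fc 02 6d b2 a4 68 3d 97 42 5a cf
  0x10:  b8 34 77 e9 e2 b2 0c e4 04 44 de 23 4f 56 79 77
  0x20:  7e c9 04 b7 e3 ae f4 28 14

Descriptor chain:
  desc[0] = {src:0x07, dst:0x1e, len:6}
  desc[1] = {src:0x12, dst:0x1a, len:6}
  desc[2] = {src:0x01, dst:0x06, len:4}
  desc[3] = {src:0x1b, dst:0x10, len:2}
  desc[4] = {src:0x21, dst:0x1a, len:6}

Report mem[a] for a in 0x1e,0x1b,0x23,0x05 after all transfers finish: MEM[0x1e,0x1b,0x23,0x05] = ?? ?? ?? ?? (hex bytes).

MEM[0x1e,0x1b,0x23,0x05] = ae 3d 97 fc

D0: mem[0x1e..0x23] <- [6d b2 a4 68 3d 97]
D1: mem[0x1a..0x1f] <- [77 e9 e2 b2 0c e4]
D2: mem[0x06..0x09] <- [8b 2d 1b 80]
D3: mem[0x10..0x11] <- [e9 e2]
D4: mem[0x1a..0x1f] <- [68 3d 97 e3 ae f4]
query mem[0x1e]=0xae, mem[0x1b]=0x3d, mem[0x23]=0x97, mem[0x05]=0xfc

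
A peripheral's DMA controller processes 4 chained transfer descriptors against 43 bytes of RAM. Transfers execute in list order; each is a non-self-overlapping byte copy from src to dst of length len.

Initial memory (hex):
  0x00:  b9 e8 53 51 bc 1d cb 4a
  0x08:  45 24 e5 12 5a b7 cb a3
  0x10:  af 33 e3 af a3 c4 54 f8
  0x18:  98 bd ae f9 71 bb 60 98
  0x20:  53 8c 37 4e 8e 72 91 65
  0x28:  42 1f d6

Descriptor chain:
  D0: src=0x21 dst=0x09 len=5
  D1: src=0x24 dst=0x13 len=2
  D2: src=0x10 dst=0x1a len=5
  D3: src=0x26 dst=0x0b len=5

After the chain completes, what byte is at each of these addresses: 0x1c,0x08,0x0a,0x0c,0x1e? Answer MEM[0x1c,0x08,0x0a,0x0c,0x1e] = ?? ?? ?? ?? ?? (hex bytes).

D0: mem[0x09..0x0d] <- [8c 37 4e 8e 72]
D1: mem[0x13..0x14] <- [8e 72]
D2: mem[0x1a..0x1e] <- [af 33 e3 8e 72]
D3: mem[0x0b..0x0f] <- [91 65 42 1f d6]
query mem[0x1c]=0xe3, mem[0x08]=0x45, mem[0x0a]=0x37, mem[0x0c]=0x65, mem[0x1e]=0x72

MEM[0x1c,0x08,0x0a,0x0c,0x1e] = e3 45 37 65 72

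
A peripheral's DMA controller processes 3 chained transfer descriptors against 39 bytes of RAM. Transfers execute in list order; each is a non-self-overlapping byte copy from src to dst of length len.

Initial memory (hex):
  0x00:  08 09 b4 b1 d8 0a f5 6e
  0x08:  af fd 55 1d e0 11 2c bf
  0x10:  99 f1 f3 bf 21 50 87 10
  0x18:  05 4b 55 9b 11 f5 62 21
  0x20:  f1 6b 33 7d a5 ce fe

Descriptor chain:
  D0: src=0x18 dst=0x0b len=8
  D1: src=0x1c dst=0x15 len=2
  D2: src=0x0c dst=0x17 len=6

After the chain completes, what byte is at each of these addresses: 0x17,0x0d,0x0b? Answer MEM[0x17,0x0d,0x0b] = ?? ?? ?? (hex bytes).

MEM[0x17,0x0d,0x0b] = 4b 55 05

  after D0: wrote 8B at 0x0b = 054b559b11f56221
  after D1: wrote 2B at 0x15 = 11f5
  after D2: wrote 6B at 0x17 = 4b559b11f562
query mem[0x17]=0x4b, mem[0x0d]=0x55, mem[0x0b]=0x05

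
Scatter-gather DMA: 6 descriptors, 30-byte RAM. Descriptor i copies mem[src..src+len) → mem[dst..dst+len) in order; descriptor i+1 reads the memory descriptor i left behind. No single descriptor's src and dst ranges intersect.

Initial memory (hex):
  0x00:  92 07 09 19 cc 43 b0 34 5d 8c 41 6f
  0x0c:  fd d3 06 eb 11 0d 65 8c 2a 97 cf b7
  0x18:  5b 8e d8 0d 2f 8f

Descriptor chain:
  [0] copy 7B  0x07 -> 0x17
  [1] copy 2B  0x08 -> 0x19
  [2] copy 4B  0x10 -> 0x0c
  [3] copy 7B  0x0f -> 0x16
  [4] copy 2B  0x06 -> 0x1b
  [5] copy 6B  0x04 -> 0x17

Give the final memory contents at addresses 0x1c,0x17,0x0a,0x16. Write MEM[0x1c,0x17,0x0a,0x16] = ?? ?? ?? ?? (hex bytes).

MEM[0x1c,0x17,0x0a,0x16] = 8c cc 41 8c

[0] 0x07->0x17 len=7 : 34 5d 8c 41 6f fd d3
[1] 0x08->0x19 len=2 : 5d 8c
[2] 0x10->0x0c len=4 : 11 0d 65 8c
[3] 0x0f->0x16 len=7 : 8c 11 0d 65 8c 2a 97
[4] 0x06->0x1b len=2 : b0 34
[5] 0x04->0x17 len=6 : cc 43 b0 34 5d 8c
query mem[0x1c]=0x8c, mem[0x17]=0xcc, mem[0x0a]=0x41, mem[0x16]=0x8c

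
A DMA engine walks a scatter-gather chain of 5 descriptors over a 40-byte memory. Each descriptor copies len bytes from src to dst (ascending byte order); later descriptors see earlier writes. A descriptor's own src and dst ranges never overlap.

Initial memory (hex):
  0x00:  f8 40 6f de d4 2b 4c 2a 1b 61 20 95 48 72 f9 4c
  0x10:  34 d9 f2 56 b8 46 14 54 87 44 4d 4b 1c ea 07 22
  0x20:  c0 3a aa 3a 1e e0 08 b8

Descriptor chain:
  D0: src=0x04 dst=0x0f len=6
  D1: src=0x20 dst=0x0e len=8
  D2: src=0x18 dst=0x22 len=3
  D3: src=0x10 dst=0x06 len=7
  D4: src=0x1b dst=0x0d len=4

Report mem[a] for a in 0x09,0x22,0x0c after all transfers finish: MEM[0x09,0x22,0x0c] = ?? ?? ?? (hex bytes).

[0] 0x04->0x0f len=6 : d4 2b 4c 2a 1b 61
[1] 0x20->0x0e len=8 : c0 3a aa 3a 1e e0 08 b8
[2] 0x18->0x22 len=3 : 87 44 4d
[3] 0x10->0x06 len=7 : aa 3a 1e e0 08 b8 14
[4] 0x1b->0x0d len=4 : 4b 1c ea 07
query mem[0x09]=0xe0, mem[0x22]=0x87, mem[0x0c]=0x14

MEM[0x09,0x22,0x0c] = e0 87 14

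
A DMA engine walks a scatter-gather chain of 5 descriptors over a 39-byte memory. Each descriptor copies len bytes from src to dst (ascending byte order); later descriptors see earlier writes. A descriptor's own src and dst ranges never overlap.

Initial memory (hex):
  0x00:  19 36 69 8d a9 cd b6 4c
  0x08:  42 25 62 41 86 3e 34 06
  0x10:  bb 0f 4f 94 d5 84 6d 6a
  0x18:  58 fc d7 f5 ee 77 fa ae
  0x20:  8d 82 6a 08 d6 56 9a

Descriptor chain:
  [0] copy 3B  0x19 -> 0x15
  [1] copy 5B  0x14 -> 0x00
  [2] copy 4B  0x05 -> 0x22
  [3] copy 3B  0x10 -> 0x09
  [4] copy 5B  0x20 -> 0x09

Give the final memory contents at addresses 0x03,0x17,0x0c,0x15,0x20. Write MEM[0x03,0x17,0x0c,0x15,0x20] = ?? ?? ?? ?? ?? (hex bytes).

MEM[0x03,0x17,0x0c,0x15,0x20] = f5 f5 b6 fc 8d

[0] 0x19->0x15 len=3 : fc d7 f5
[1] 0x14->0x00 len=5 : d5 fc d7 f5 58
[2] 0x05->0x22 len=4 : cd b6 4c 42
[3] 0x10->0x09 len=3 : bb 0f 4f
[4] 0x20->0x09 len=5 : 8d 82 cd b6 4c
query mem[0x03]=0xf5, mem[0x17]=0xf5, mem[0x0c]=0xb6, mem[0x15]=0xfc, mem[0x20]=0x8d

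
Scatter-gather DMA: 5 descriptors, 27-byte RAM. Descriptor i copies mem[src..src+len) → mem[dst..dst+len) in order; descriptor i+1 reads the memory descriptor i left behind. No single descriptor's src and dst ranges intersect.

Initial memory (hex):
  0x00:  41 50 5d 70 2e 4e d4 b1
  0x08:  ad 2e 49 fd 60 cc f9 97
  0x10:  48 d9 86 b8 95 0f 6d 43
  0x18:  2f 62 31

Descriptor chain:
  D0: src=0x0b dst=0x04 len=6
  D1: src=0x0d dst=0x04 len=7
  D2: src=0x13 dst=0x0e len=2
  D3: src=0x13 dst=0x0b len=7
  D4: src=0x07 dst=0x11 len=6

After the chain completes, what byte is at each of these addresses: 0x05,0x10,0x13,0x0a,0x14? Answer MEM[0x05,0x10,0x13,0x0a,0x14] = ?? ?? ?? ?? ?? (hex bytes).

[0] 0x0b->0x04 len=6 : fd 60 cc f9 97 48
[1] 0x0d->0x04 len=7 : cc f9 97 48 d9 86 b8
[2] 0x13->0x0e len=2 : b8 95
[3] 0x13->0x0b len=7 : b8 95 0f 6d 43 2f 62
[4] 0x07->0x11 len=6 : 48 d9 86 b8 b8 95
query mem[0x05]=0xf9, mem[0x10]=0x2f, mem[0x13]=0x86, mem[0x0a]=0xb8, mem[0x14]=0xb8

MEM[0x05,0x10,0x13,0x0a,0x14] = f9 2f 86 b8 b8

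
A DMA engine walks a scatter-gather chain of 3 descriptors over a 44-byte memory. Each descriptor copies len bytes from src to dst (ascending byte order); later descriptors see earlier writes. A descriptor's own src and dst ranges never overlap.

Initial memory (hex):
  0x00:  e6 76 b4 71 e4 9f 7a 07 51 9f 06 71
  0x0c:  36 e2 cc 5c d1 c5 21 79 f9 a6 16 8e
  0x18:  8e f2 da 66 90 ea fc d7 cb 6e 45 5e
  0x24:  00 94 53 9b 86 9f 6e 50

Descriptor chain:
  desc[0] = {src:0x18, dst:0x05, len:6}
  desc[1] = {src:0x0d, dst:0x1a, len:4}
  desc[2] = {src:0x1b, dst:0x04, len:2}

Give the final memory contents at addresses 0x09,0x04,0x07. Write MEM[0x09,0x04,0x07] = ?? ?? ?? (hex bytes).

MEM[0x09,0x04,0x07] = 90 cc da

D0: mem[0x05..0x0a] <- [8e f2 da 66 90 ea]
D1: mem[0x1a..0x1d] <- [e2 cc 5c d1]
D2: mem[0x04..0x05] <- [cc 5c]
query mem[0x09]=0x90, mem[0x04]=0xcc, mem[0x07]=0xda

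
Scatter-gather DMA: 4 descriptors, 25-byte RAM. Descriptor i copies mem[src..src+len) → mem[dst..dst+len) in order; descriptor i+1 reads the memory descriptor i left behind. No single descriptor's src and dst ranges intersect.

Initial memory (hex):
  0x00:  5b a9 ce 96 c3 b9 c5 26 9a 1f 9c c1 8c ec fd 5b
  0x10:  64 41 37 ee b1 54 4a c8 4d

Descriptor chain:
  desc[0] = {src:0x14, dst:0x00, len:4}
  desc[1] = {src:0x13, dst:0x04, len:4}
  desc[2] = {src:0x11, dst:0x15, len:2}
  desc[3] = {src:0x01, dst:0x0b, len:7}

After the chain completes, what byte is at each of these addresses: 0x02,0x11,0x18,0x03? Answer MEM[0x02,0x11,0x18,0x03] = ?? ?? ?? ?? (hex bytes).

MEM[0x02,0x11,0x18,0x03] = 4a 4a 4d c8

D0: mem[0x00..0x03] <- [b1 54 4a c8]
D1: mem[0x04..0x07] <- [ee b1 54 4a]
D2: mem[0x15..0x16] <- [41 37]
D3: mem[0x0b..0x11] <- [54 4a c8 ee b1 54 4a]
query mem[0x02]=0x4a, mem[0x11]=0x4a, mem[0x18]=0x4d, mem[0x03]=0xc8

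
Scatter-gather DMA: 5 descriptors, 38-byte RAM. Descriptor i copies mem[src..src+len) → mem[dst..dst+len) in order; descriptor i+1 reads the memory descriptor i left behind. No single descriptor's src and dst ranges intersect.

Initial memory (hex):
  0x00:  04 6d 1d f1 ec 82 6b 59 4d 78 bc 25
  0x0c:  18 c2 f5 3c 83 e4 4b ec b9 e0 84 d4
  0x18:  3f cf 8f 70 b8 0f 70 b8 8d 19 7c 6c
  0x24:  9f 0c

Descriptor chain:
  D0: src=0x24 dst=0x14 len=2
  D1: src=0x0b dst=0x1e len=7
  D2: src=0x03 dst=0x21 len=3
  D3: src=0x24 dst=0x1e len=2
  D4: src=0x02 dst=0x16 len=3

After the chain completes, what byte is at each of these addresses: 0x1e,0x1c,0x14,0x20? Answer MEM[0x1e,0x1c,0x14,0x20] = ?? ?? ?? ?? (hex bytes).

D0: mem[0x14..0x15] <- [9f 0c]
D1: mem[0x1e..0x24] <- [25 18 c2 f5 3c 83 e4]
D2: mem[0x21..0x23] <- [f1 ec 82]
D3: mem[0x1e..0x1f] <- [e4 0c]
D4: mem[0x16..0x18] <- [1d f1 ec]
query mem[0x1e]=0xe4, mem[0x1c]=0xb8, mem[0x14]=0x9f, mem[0x20]=0xc2

MEM[0x1e,0x1c,0x14,0x20] = e4 b8 9f c2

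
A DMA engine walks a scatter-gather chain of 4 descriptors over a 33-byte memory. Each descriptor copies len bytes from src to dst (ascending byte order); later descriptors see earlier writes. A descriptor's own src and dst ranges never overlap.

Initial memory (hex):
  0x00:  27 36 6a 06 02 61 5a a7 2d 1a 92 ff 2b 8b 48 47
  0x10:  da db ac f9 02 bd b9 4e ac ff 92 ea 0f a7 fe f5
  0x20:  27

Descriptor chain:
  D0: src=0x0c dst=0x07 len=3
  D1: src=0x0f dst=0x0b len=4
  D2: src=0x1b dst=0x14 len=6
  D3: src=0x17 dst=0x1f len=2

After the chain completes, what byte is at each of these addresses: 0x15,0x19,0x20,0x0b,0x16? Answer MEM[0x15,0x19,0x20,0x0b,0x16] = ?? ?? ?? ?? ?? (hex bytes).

MEM[0x15,0x19,0x20,0x0b,0x16] = 0f 27 f5 47 a7

#0 dst[0x07+3] := {0x2b,0x8b,0x48}
#1 dst[0x0b+4] := {0x47,0xda,0xdb,0xac}
#2 dst[0x14+6] := {0xea,0x0f,0xa7,0xfe,0xf5,0x27}
#3 dst[0x1f+2] := {0xfe,0xf5}
query mem[0x15]=0x0f, mem[0x19]=0x27, mem[0x20]=0xf5, mem[0x0b]=0x47, mem[0x16]=0xa7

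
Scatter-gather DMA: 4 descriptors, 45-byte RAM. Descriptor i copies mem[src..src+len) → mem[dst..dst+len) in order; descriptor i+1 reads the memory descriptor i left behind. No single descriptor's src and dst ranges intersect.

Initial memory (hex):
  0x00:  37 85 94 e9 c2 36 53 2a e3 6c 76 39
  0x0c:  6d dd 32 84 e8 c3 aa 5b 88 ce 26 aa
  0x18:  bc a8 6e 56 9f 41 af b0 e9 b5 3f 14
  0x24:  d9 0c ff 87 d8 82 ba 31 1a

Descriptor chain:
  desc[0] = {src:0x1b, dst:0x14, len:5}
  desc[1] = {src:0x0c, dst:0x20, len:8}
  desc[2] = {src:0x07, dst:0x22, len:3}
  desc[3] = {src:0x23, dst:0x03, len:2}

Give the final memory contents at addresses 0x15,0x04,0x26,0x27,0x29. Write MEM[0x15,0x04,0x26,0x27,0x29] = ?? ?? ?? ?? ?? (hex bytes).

  after D0: wrote 5B at 0x14 = 569f41afb0
  after D1: wrote 8B at 0x20 = 6ddd3284e8c3aa5b
  after D2: wrote 3B at 0x22 = 2ae36c
  after D3: wrote 2B at 0x03 = e36c
query mem[0x15]=0x9f, mem[0x04]=0x6c, mem[0x26]=0xaa, mem[0x27]=0x5b, mem[0x29]=0x82

MEM[0x15,0x04,0x26,0x27,0x29] = 9f 6c aa 5b 82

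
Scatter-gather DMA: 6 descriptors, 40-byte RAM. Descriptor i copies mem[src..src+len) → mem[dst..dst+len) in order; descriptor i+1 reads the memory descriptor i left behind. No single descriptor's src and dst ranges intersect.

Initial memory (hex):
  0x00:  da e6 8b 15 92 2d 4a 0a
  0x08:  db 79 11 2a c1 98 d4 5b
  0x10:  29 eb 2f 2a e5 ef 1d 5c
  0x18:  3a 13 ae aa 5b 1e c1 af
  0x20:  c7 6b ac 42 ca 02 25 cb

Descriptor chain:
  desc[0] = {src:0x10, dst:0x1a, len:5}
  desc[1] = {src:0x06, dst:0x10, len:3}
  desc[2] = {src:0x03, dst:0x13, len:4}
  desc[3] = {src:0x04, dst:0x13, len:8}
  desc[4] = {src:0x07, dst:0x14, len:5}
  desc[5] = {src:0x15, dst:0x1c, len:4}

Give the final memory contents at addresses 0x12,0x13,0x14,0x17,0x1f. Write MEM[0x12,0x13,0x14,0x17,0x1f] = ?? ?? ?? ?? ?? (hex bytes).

[0] 0x10->0x1a len=5 : 29 eb 2f 2a e5
[1] 0x06->0x10 len=3 : 4a 0a db
[2] 0x03->0x13 len=4 : 15 92 2d 4a
[3] 0x04->0x13 len=8 : 92 2d 4a 0a db 79 11 2a
[4] 0x07->0x14 len=5 : 0a db 79 11 2a
[5] 0x15->0x1c len=4 : db 79 11 2a
query mem[0x12]=0xdb, mem[0x13]=0x92, mem[0x14]=0x0a, mem[0x17]=0x11, mem[0x1f]=0x2a

MEM[0x12,0x13,0x14,0x17,0x1f] = db 92 0a 11 2a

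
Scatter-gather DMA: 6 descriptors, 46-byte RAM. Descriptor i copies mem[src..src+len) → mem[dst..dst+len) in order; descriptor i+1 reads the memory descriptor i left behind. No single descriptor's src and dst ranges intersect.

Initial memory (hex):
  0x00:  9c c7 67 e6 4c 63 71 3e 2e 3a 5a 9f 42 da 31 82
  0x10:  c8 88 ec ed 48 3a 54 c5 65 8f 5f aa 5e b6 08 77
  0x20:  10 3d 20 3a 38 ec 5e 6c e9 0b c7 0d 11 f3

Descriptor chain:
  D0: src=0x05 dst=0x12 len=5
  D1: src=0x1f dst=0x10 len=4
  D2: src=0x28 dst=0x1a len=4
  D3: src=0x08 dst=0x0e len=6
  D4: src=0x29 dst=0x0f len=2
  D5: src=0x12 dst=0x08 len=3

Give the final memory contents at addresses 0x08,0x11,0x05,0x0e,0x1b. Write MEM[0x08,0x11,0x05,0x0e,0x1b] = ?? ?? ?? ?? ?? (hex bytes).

[0] 0x05->0x12 len=5 : 63 71 3e 2e 3a
[1] 0x1f->0x10 len=4 : 77 10 3d 20
[2] 0x28->0x1a len=4 : e9 0b c7 0d
[3] 0x08->0x0e len=6 : 2e 3a 5a 9f 42 da
[4] 0x29->0x0f len=2 : 0b c7
[5] 0x12->0x08 len=3 : 42 da 3e
query mem[0x08]=0x42, mem[0x11]=0x9f, mem[0x05]=0x63, mem[0x0e]=0x2e, mem[0x1b]=0x0b

MEM[0x08,0x11,0x05,0x0e,0x1b] = 42 9f 63 2e 0b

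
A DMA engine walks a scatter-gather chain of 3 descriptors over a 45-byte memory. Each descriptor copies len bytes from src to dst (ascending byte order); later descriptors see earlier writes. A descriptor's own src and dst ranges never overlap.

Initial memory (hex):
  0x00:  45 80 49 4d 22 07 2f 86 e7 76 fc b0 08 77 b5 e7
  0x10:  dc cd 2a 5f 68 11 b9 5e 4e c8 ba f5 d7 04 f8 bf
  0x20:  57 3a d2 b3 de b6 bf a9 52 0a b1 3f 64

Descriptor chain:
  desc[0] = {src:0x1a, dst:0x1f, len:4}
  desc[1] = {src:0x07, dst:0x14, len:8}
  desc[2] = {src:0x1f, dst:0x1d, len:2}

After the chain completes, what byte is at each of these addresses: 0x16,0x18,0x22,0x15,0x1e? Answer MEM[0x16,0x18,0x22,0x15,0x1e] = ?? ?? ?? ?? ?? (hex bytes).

#0 dst[0x1f+4] := {0xba,0xf5,0xd7,0x04}
#1 dst[0x14+8] := {0x86,0xe7,0x76,0xfc,0xb0,0x08,0x77,0xb5}
#2 dst[0x1d+2] := {0xba,0xf5}
query mem[0x16]=0x76, mem[0x18]=0xb0, mem[0x22]=0x04, mem[0x15]=0xe7, mem[0x1e]=0xf5

MEM[0x16,0x18,0x22,0x15,0x1e] = 76 b0 04 e7 f5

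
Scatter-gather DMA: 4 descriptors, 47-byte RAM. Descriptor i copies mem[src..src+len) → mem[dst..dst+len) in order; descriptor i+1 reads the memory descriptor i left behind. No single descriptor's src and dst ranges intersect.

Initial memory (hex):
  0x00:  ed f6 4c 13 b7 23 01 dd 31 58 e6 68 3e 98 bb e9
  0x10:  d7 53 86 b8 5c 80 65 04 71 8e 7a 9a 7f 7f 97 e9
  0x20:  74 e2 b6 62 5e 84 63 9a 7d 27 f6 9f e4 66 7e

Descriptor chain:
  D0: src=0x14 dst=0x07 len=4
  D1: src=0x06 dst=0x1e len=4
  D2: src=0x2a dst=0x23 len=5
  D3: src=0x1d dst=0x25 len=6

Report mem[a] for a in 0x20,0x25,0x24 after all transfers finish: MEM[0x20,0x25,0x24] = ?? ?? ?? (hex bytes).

#0 dst[0x07+4] := {0x5c,0x80,0x65,0x04}
#1 dst[0x1e+4] := {0x01,0x5c,0x80,0x65}
#2 dst[0x23+5] := {0xf6,0x9f,0xe4,0x66,0x7e}
#3 dst[0x25+6] := {0x7f,0x01,0x5c,0x80,0x65,0xb6}
query mem[0x20]=0x80, mem[0x25]=0x7f, mem[0x24]=0x9f

MEM[0x20,0x25,0x24] = 80 7f 9f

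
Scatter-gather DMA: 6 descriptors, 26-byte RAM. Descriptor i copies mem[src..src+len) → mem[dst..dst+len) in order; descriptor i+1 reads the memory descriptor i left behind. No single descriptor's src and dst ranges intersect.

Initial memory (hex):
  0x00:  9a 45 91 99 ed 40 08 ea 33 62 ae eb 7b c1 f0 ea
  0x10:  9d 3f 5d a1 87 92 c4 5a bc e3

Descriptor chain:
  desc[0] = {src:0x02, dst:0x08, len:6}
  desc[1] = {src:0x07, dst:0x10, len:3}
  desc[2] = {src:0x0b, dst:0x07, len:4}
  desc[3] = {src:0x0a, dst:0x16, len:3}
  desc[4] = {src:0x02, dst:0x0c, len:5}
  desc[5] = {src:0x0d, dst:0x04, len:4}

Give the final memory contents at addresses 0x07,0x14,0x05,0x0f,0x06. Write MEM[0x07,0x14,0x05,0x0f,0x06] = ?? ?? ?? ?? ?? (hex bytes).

MEM[0x07,0x14,0x05,0x0f,0x06] = 08 87 ed 40 40

D0: mem[0x08..0x0d] <- [91 99 ed 40 08 ea]
D1: mem[0x10..0x12] <- [ea 91 99]
D2: mem[0x07..0x0a] <- [40 08 ea f0]
D3: mem[0x16..0x18] <- [f0 40 08]
D4: mem[0x0c..0x10] <- [91 99 ed 40 08]
D5: mem[0x04..0x07] <- [99 ed 40 08]
query mem[0x07]=0x08, mem[0x14]=0x87, mem[0x05]=0xed, mem[0x0f]=0x40, mem[0x06]=0x40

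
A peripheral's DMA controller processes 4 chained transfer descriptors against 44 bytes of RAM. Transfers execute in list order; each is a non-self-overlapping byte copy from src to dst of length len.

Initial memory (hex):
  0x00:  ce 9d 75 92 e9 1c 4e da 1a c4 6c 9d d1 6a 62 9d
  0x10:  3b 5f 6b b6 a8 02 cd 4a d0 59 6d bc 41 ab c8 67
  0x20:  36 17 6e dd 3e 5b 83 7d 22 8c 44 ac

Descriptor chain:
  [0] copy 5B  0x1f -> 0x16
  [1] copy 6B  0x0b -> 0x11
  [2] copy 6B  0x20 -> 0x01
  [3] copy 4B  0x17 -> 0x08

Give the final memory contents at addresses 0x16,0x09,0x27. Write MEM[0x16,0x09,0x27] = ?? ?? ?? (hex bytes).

MEM[0x16,0x09,0x27] = 3b 17 7d

D0: mem[0x16..0x1a] <- [67 36 17 6e dd]
D1: mem[0x11..0x16] <- [9d d1 6a 62 9d 3b]
D2: mem[0x01..0x06] <- [36 17 6e dd 3e 5b]
D3: mem[0x08..0x0b] <- [36 17 6e dd]
query mem[0x16]=0x3b, mem[0x09]=0x17, mem[0x27]=0x7d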